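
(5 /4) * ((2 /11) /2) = 5 /44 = 0.11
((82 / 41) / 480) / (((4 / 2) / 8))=0.02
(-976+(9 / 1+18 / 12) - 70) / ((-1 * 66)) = 2071 / 132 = 15.69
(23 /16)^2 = 529 /256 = 2.07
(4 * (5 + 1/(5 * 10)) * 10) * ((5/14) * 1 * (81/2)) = 20331/7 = 2904.43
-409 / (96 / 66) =-4499 / 16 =-281.19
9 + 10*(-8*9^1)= -711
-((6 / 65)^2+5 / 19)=-21809 / 80275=-0.27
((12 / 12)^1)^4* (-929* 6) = -5574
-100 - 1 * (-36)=-64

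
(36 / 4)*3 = 27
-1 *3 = -3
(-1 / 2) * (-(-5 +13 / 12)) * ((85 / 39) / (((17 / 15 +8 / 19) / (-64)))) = 3036200 / 17277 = 175.74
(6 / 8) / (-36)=-1 / 48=-0.02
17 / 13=1.31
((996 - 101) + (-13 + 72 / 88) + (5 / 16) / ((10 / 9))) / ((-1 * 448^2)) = -310851 / 70647808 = -0.00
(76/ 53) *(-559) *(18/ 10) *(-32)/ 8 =1529424/ 265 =5771.41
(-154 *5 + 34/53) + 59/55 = -2239553/2915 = -768.29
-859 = -859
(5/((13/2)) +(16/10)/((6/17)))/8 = 517/780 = 0.66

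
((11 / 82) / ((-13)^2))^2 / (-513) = -121 / 98518656132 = -0.00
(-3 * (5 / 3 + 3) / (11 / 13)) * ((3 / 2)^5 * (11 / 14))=-98.72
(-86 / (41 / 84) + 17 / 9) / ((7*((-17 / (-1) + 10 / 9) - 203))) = 64319 / 477568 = 0.13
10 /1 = 10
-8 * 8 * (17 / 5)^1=-1088 / 5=-217.60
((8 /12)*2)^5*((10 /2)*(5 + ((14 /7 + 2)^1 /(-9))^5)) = 1506411520 /14348907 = 104.98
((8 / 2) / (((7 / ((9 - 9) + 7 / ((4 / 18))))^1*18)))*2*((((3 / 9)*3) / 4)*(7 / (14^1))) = 1 / 4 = 0.25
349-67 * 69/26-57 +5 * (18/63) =21043/182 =115.62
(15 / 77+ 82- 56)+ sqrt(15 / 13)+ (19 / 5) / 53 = sqrt(195) / 13+ 535968 / 20405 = 27.34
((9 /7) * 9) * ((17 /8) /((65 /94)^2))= 3041793 /59150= 51.43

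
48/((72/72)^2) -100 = -52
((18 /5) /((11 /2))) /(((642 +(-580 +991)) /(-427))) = -1708 /6435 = -0.27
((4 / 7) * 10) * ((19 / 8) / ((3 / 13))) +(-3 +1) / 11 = 13543 / 231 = 58.63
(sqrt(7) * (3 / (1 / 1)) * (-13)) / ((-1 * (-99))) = -13 * sqrt(7) / 33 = -1.04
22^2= 484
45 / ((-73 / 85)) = -3825 / 73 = -52.40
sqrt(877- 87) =sqrt(790) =28.11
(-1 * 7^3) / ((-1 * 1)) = 343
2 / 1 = 2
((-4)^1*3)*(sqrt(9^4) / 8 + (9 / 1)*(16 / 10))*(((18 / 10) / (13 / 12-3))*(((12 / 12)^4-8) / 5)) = -1112454 / 2875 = -386.94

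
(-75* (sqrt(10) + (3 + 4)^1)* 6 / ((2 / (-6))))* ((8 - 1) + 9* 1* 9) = 118800* sqrt(10) + 831600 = 1207278.59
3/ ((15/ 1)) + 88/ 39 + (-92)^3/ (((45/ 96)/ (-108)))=34984894943/ 195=179409717.66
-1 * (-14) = 14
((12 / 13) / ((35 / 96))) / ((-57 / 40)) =-3072 / 1729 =-1.78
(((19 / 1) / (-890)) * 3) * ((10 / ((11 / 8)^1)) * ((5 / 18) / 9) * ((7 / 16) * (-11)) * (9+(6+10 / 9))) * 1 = 96425 / 86508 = 1.11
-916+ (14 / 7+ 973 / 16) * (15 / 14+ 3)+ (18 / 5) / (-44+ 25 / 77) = -829077383 / 1255520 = -660.35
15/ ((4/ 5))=75/ 4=18.75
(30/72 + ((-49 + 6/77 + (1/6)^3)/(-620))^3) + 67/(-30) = -2673875755805819/1472256252149760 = -1.82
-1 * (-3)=3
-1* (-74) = 74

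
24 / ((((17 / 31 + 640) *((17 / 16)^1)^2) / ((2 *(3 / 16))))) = 23808 / 1912891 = 0.01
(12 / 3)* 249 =996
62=62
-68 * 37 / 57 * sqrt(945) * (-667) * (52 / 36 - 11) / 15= -144322792 * sqrt(105) / 2565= -576556.94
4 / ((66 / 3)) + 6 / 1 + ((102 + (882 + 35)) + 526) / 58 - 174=-90073 / 638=-141.18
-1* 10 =-10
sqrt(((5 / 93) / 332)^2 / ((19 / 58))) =5 * sqrt(1102) / 586644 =0.00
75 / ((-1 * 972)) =-25 / 324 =-0.08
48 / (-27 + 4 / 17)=-816 / 455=-1.79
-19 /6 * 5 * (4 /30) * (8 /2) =-76 /9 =-8.44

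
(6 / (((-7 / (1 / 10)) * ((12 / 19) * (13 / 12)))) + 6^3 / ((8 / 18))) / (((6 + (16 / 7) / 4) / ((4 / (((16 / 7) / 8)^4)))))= 530796273 / 11960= 44380.96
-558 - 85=-643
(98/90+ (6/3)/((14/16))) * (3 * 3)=30.37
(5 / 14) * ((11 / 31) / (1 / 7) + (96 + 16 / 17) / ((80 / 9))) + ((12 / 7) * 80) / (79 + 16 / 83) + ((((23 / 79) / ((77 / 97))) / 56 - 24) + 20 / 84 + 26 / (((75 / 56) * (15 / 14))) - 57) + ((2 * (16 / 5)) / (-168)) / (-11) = -322500430524313 / 5746727889000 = -56.12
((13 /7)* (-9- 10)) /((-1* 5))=247 /35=7.06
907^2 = 822649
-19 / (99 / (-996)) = 6308 / 33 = 191.15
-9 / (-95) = 9 / 95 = 0.09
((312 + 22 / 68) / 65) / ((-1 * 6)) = -10619 / 13260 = -0.80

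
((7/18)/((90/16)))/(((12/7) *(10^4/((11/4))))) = 539/48600000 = 0.00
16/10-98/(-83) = 1154/415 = 2.78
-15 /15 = -1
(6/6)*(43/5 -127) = -592/5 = -118.40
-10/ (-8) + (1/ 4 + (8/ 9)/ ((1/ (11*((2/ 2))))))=203/ 18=11.28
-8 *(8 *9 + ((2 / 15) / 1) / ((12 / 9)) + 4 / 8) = -2904 / 5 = -580.80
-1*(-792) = 792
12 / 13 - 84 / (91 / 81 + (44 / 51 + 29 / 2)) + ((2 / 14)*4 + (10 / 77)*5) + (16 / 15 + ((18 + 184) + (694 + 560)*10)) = 12740.12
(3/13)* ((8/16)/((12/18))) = 9/52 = 0.17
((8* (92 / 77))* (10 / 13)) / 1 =7360 / 1001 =7.35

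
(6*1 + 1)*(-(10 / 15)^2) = -28 / 9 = -3.11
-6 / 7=-0.86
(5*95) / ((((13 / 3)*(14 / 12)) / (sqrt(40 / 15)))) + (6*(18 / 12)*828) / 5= 5700*sqrt(6) / 91 + 7452 / 5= 1643.83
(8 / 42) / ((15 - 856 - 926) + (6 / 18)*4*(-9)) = -4 / 37359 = -0.00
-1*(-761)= 761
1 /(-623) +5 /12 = 3103 /7476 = 0.42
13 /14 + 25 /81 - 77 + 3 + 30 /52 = -532082 /7371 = -72.19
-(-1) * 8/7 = 8/7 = 1.14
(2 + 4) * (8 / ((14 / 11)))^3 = 511104 / 343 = 1490.10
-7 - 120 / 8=-22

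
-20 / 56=-5 / 14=-0.36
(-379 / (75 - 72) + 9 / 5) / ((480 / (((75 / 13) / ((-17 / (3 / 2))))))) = 467 / 3536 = 0.13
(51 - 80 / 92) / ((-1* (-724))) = 1153 / 16652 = 0.07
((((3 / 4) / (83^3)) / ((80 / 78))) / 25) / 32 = 117 / 73188736000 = 0.00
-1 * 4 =-4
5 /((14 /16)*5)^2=64 /245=0.26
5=5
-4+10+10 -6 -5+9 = 14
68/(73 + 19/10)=680/749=0.91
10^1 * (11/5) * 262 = 5764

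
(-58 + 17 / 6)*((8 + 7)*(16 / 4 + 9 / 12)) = -31445 / 8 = -3930.62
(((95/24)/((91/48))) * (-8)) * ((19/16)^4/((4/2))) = -12380495/745472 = -16.61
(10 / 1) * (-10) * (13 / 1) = -1300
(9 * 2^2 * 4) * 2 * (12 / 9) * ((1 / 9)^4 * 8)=1024 / 2187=0.47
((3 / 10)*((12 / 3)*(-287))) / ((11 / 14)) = -24108 / 55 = -438.33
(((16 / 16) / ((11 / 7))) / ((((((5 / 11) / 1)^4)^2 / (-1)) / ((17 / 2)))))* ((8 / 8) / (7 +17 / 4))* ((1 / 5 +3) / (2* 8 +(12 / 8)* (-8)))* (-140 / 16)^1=32465626886 / 17578125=1846.93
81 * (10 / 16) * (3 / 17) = 1215 / 136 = 8.93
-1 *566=-566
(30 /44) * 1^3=15 /22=0.68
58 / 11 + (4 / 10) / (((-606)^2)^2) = 19555030555931 / 3708712691640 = 5.27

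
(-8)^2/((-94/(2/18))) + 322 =136174/423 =321.92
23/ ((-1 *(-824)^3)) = 0.00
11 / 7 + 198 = 1397 / 7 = 199.57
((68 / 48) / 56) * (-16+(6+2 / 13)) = -68 / 273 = -0.25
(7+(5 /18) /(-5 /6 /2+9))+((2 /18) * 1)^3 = 528142 /75087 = 7.03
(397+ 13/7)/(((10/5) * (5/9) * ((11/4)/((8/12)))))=33504/385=87.02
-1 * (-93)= 93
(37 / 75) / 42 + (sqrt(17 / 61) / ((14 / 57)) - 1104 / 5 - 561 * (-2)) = 57 * sqrt(1037) / 854 + 2838817 / 3150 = 903.36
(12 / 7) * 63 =108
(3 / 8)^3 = 0.05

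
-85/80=-17/16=-1.06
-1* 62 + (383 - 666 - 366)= -711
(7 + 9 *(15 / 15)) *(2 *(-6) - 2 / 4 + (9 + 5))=24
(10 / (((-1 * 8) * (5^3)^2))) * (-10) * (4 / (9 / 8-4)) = -16 / 14375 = -0.00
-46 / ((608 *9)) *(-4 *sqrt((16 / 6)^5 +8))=23 *sqrt(26034) / 9234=0.40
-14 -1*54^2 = -2930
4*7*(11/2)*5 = 770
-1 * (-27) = 27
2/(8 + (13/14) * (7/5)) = 20/93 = 0.22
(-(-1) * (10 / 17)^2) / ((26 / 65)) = 250 / 289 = 0.87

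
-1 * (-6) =6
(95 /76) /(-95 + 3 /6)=-5 /378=-0.01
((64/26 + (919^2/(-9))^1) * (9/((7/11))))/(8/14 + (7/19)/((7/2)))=-458922409/234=-1961206.88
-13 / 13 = -1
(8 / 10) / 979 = 4 / 4895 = 0.00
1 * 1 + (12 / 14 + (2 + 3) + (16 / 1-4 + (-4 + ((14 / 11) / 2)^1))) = 1193 / 77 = 15.49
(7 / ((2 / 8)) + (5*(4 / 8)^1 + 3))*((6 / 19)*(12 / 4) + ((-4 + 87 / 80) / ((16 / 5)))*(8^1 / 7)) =-26465 / 8512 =-3.11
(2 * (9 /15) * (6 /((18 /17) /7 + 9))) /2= 238 /605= 0.39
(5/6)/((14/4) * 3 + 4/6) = 5/67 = 0.07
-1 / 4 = -0.25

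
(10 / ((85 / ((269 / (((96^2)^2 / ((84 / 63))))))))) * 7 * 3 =1883 / 180486144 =0.00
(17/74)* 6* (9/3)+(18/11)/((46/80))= 65349/9361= 6.98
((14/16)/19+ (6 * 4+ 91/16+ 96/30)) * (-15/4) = -150177/1216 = -123.50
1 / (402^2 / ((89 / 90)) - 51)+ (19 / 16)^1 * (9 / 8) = 2486320783 / 1861097088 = 1.34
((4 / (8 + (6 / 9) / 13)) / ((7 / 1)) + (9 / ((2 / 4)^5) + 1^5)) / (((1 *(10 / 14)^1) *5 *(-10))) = -317689 / 39250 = -8.09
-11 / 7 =-1.57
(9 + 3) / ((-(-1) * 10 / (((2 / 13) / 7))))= 12 / 455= 0.03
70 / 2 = 35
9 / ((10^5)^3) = 0.00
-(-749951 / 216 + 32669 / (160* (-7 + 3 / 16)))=3501.97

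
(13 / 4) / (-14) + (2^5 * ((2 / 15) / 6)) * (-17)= -31049 / 2520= -12.32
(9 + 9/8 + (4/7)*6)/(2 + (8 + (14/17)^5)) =1.31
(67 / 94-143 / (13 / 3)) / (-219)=3035 / 20586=0.15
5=5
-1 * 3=-3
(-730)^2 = 532900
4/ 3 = 1.33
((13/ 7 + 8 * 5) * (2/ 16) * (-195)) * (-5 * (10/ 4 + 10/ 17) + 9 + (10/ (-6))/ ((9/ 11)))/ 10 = 29645447/ 34272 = 865.00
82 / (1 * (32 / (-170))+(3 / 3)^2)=6970 / 69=101.01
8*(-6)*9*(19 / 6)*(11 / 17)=-15048 / 17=-885.18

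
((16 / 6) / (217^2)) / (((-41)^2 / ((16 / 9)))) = 128 / 2137228443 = 0.00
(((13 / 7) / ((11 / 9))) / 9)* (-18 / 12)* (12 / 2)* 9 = -13.68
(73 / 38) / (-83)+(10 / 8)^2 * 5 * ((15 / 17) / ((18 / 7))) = 6839807 / 2573664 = 2.66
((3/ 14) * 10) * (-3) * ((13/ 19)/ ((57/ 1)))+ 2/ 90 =-6248/ 113715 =-0.05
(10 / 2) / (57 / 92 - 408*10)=-460 / 375303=-0.00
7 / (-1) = -7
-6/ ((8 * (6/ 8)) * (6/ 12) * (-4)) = 1/ 2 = 0.50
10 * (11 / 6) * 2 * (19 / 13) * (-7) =-14630 / 39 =-375.13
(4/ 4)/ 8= 1/ 8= 0.12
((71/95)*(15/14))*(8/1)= 852/133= 6.41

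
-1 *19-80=-99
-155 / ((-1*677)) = 0.23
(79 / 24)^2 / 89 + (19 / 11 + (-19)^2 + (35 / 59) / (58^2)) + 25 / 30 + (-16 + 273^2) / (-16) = -120130285450019 / 27980352576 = -4293.38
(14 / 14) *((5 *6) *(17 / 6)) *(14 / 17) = 70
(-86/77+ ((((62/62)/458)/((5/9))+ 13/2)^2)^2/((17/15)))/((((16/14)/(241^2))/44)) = 41234824832905920195241/11687748544250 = 3528038328.07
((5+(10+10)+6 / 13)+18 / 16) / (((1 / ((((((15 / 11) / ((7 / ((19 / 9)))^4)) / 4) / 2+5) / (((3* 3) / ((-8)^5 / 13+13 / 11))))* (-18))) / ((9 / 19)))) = 36543456229661825 / 115141938912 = 317377.46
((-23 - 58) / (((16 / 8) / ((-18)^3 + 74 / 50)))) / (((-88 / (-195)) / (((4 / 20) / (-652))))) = -460465317 / 2868800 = -160.51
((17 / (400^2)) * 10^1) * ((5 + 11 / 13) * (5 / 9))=323 / 93600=0.00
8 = 8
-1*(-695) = 695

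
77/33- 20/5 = -5/3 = -1.67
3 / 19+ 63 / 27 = 142 / 57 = 2.49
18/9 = 2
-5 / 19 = -0.26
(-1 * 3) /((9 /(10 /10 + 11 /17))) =-28 /51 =-0.55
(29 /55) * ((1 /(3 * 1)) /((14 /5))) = 29 /462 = 0.06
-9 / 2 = -4.50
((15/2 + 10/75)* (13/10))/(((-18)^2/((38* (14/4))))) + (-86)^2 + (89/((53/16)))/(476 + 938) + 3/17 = 458203046879387/61917080400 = 7400.27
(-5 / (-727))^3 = 125 / 384240583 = 0.00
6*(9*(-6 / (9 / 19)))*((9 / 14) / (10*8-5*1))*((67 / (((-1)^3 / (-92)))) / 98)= -3162132 / 8575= -368.76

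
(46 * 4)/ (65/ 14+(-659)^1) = -2576/ 9161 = -0.28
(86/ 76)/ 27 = 43/ 1026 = 0.04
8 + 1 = 9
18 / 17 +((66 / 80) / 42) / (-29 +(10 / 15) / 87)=76226553 / 72037840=1.06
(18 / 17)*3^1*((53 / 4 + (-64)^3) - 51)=-28315629 / 34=-832812.62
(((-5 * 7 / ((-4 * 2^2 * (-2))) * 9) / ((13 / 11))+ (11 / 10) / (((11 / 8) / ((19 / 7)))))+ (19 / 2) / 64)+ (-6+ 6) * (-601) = -349991 / 58240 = -6.01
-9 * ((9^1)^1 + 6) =-135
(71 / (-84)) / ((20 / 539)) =-5467 / 240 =-22.78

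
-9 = -9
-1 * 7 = -7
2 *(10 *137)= 2740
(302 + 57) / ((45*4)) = 1.99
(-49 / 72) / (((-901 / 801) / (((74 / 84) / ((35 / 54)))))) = 29637 / 36040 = 0.82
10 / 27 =0.37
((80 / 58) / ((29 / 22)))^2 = 774400 / 707281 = 1.09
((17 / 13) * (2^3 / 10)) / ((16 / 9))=153 / 260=0.59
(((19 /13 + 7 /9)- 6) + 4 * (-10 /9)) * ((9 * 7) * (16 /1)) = -107520 /13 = -8270.77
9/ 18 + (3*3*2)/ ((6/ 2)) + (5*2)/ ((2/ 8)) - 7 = 79/ 2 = 39.50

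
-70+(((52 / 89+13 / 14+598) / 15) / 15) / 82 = -1608462007 / 22988700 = -69.97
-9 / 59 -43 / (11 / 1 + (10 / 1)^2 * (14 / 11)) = -41596 / 89739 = -0.46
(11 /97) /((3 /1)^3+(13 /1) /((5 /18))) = 55 /35793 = 0.00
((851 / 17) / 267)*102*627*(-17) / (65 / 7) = -126991326 / 5785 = -21951.83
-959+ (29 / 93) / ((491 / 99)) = -14595982 / 15221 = -958.94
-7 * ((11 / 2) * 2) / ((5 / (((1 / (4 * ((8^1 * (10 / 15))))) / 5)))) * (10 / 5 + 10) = -693 / 400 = -1.73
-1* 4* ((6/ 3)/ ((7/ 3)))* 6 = -144/ 7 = -20.57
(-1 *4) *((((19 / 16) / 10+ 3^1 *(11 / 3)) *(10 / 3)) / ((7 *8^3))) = -593 / 14336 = -0.04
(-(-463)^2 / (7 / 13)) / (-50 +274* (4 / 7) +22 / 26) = -36228361 / 9775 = -3706.23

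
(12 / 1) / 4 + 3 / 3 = 4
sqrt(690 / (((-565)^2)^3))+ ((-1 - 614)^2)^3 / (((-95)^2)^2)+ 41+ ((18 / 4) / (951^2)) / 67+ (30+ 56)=sqrt(690) / 180362125+ 1165719558478883824113 / 1754840813846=664287922.46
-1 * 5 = -5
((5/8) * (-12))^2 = 56.25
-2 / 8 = -0.25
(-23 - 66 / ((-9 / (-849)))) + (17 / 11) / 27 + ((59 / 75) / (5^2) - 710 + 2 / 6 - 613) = -1405474159 / 185625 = -7571.58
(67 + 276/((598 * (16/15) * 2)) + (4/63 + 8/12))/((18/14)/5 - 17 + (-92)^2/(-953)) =-4242617815/1599994656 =-2.65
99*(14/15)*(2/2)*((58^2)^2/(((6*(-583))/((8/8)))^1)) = -298926.31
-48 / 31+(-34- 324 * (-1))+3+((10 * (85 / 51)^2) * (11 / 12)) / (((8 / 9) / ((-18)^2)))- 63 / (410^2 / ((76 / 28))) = 24942150037 / 2605550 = 9572.70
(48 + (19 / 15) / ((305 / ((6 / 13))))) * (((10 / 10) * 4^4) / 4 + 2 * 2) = 64711384 / 19825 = 3264.13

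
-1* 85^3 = -614125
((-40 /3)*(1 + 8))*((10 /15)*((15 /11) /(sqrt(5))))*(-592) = 142080*sqrt(5) /11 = 28881.87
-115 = -115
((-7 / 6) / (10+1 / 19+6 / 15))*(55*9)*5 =-182875 / 662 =-276.25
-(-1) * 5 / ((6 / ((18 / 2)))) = 15 / 2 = 7.50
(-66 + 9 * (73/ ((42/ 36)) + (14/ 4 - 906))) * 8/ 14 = -213510/ 49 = -4357.35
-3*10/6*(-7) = 35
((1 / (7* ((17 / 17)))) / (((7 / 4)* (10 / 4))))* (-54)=-1.76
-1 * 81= -81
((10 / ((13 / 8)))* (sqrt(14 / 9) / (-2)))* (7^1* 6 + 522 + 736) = -4000* sqrt(14) / 3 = -4988.88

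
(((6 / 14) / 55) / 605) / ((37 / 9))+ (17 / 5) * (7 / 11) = 18646732 / 8618225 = 2.16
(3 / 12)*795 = 795 / 4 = 198.75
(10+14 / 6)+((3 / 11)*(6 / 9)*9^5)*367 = 130026305 / 33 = 3940191.06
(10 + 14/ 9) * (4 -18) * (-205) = 298480/ 9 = 33164.44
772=772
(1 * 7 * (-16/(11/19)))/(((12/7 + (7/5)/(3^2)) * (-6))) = 5880/341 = 17.24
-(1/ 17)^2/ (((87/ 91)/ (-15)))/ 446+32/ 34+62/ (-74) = 14308905/ 138303262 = 0.10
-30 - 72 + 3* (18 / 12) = -195 / 2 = -97.50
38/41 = 0.93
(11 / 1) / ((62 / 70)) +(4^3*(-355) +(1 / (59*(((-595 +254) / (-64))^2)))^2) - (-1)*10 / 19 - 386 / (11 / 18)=-20871402265942159573 / 894283340089579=-23338.69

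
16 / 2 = 8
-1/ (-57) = 1/ 57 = 0.02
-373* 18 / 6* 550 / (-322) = 307725 / 161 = 1911.34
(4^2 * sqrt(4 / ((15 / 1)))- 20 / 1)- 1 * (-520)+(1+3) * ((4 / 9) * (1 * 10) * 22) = 32 * sqrt(15) / 15+8020 / 9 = 899.37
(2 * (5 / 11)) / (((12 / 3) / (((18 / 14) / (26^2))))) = 45 / 104104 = 0.00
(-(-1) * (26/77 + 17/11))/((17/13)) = 1885/1309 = 1.44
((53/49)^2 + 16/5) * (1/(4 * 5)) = 52461/240100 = 0.22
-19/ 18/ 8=-19/ 144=-0.13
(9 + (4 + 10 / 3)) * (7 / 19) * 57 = 343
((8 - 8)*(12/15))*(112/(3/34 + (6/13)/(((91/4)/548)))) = 0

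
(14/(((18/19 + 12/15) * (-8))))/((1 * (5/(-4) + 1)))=665/166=4.01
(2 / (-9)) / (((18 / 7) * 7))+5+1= 485 / 81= 5.99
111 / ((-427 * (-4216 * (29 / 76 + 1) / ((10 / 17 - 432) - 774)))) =-7202938 / 133892255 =-0.05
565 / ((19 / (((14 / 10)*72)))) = 56952 / 19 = 2997.47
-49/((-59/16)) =784/59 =13.29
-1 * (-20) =20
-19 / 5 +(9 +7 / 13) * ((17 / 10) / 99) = -23399 / 6435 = -3.64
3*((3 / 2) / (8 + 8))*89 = 801 / 32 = 25.03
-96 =-96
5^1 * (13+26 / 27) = 1885 / 27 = 69.81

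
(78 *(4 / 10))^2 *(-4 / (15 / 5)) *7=-227136 / 25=-9085.44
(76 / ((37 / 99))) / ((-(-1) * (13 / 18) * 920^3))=16929 / 46818616000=0.00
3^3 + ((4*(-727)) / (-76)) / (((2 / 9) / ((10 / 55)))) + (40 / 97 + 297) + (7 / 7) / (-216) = 1557660055 / 4378968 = 355.71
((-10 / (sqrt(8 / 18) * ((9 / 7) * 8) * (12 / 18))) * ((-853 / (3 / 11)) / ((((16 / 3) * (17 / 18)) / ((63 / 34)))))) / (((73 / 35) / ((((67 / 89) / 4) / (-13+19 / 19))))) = -145550738025 / 7690784768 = -18.93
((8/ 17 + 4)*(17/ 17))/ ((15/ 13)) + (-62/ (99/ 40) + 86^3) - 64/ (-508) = 679733731228/ 1068705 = 636034.95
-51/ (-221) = 3/ 13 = 0.23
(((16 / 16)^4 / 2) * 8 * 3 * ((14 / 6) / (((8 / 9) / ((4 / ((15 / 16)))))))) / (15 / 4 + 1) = 2688 / 95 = 28.29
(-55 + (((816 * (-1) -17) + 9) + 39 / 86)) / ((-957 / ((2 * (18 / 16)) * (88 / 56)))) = 3.25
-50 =-50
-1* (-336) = 336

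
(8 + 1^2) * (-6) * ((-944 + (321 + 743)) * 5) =-32400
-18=-18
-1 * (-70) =70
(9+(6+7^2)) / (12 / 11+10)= 352 / 61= 5.77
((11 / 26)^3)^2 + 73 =22552623209 / 308915776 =73.01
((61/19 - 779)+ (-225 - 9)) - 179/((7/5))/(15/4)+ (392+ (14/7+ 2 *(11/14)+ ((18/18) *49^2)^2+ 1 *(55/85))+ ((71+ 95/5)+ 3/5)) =195494333014/33915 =5764243.93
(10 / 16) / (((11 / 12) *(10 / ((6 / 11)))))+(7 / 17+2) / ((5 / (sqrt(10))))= 9 / 242+41 *sqrt(10) / 85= 1.56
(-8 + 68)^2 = 3600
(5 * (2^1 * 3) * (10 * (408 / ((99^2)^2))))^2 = 184960000 / 113919098077521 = 0.00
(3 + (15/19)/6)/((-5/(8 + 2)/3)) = -357/19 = -18.79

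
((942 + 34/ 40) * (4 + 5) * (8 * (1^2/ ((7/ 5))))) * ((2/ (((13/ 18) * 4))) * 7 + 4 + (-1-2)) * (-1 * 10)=-257963760/ 91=-2834766.59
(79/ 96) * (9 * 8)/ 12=79/ 16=4.94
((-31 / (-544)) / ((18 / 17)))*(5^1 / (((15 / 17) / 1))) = 527 / 1728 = 0.30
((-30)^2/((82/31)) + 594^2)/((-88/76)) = -137562147/451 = -305015.85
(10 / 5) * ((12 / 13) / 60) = 0.03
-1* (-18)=18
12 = 12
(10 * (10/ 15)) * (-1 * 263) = -5260/ 3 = -1753.33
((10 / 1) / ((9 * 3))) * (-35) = -12.96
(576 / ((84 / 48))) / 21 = 768 / 49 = 15.67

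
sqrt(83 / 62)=sqrt(5146) / 62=1.16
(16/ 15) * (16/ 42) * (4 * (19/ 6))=4864/ 945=5.15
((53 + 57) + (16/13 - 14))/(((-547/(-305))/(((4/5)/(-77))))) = -308416/547547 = -0.56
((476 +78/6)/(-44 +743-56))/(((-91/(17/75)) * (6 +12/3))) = -0.00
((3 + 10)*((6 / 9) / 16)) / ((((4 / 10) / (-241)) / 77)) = -1206205 / 48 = -25129.27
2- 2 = 0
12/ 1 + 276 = 288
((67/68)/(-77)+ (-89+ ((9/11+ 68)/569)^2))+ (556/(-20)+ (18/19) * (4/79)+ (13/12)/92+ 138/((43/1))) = -188561216266502882267/1660906137939473040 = -113.53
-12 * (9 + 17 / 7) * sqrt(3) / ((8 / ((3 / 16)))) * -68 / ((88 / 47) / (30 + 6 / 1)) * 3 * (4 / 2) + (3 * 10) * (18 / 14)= 270 / 7 + 1941570 * sqrt(3) / 77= 43712.57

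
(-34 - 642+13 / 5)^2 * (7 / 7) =11336689 / 25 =453467.56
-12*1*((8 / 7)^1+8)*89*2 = -136704 / 7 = -19529.14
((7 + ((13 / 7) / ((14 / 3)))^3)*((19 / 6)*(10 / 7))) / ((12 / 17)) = 10735975745 / 237180384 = 45.27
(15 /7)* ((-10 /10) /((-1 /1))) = 15 /7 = 2.14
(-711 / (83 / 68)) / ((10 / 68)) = -1643832 / 415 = -3961.04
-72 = -72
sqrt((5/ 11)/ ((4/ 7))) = 0.89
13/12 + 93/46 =857/276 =3.11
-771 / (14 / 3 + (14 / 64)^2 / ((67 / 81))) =-158690304 / 972419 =-163.19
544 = 544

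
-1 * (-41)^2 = -1681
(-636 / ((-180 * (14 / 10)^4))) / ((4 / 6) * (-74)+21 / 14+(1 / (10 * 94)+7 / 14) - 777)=-6227500 / 5581405417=-0.00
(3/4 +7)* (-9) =-279/4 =-69.75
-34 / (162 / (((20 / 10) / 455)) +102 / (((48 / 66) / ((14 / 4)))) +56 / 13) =-3536 / 3884419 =-0.00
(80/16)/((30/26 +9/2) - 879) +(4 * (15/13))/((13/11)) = 14964650/3837483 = 3.90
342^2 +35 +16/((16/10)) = 117009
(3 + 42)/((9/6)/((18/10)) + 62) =270/377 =0.72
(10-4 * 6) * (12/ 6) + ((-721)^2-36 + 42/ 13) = 6757143/ 13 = 519780.23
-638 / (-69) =638 / 69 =9.25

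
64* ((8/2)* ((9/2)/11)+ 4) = 3968/11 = 360.73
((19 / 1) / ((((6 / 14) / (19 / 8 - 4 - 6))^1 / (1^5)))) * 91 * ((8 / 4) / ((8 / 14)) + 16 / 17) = -111480733 / 816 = -136618.55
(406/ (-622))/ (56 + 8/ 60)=-3045/ 261862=-0.01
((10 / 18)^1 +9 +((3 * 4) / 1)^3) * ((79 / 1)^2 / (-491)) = -97596758 / 4419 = -22085.71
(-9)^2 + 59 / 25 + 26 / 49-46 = 46416 / 1225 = 37.89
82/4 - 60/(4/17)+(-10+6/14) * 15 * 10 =-23383/14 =-1670.21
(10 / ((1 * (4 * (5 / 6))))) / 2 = 3 / 2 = 1.50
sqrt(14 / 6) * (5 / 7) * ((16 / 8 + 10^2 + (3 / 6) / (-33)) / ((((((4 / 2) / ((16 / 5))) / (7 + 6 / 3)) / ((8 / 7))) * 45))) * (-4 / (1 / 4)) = -3446272 * sqrt(21) / 24255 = -651.12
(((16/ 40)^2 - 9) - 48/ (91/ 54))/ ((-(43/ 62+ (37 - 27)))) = 5264482/ 1508325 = 3.49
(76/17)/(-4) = -19/17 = -1.12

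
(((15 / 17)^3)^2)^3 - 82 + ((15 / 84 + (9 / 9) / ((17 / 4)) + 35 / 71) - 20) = -100.99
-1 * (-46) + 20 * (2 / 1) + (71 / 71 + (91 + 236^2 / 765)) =191866 / 765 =250.81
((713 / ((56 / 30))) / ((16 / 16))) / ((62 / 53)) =18285 / 56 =326.52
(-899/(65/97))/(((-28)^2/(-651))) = 8109879/7280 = 1113.99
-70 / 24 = -35 / 12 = -2.92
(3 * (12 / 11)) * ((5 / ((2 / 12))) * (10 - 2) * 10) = 86400 / 11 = 7854.55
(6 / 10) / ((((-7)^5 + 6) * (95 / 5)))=-3 / 1596095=-0.00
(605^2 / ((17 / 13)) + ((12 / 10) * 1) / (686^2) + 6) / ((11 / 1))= 5598241781281 / 220003630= 25446.13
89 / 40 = 2.22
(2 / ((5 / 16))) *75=480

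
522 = 522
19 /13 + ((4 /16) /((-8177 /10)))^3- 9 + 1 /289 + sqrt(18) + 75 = 3* sqrt(2) + 295087284841107 /4373931529864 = 71.71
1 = 1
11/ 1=11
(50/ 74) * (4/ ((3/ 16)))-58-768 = -811.59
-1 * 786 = -786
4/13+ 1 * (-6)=-74/13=-5.69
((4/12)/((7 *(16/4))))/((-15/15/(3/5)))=-1/140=-0.01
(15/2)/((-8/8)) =-15/2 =-7.50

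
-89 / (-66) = 89 / 66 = 1.35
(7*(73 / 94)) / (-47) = -511 / 4418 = -0.12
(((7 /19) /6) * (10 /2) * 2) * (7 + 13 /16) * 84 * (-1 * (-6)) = 91875 /38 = 2417.76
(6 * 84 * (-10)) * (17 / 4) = -21420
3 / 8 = 0.38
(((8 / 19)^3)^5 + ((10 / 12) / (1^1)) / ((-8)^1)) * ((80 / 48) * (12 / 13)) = -0.16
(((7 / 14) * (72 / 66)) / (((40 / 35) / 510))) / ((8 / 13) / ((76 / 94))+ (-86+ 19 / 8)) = -5290740 / 1801129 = -2.94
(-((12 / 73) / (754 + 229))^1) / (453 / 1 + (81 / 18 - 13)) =-24 / 63793751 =-0.00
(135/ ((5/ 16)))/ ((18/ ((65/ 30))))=52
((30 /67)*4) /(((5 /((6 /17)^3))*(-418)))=-2592 /68796739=-0.00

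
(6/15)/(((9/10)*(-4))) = -1/9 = -0.11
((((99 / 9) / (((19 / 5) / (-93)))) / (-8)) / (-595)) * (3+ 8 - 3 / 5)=-13299 / 22610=-0.59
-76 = -76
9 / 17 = 0.53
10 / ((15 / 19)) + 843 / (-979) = 34673 / 2937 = 11.81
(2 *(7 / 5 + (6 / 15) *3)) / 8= 13 / 20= 0.65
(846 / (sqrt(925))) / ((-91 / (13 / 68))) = -423 * sqrt(37) / 44030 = -0.06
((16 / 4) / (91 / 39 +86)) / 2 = 6 / 265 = 0.02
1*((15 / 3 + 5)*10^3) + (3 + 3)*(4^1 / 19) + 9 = 190195 / 19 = 10010.26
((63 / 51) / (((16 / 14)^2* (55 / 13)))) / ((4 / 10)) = 0.56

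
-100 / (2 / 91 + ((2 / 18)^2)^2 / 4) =-238820400 / 52579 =-4542.13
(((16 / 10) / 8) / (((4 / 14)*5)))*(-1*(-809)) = 5663 / 50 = 113.26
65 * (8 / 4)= 130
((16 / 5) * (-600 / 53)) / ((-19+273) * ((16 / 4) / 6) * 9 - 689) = -384 / 8851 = -0.04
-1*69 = -69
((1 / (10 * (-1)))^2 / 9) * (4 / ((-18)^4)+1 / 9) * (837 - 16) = 2394857 / 23619600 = 0.10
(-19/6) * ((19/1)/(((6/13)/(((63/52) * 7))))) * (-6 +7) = -17689/16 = -1105.56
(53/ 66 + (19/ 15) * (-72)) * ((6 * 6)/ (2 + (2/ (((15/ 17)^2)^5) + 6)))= -10321234681640625/ 47548550092439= -217.07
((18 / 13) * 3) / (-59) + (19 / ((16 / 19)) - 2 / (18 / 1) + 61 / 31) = 83367313 / 3423888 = 24.35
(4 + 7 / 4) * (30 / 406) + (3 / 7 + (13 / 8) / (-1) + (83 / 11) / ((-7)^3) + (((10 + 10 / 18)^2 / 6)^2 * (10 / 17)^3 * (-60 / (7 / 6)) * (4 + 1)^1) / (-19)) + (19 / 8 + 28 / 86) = 288713454839699893 / 303319307811366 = 951.85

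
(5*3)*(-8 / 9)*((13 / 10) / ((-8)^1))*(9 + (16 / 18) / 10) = 5317 / 270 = 19.69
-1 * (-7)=7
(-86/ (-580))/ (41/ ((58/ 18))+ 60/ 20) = 43/ 4560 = 0.01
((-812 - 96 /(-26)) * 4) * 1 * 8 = -336256 /13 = -25865.85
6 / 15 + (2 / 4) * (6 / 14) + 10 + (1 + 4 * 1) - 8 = 533 / 70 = 7.61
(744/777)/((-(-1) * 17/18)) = 4464/4403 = 1.01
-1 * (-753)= 753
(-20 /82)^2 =100 /1681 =0.06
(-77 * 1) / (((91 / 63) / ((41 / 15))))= -9471 / 65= -145.71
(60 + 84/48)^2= 61009/16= 3813.06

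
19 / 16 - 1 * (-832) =13331 / 16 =833.19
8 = 8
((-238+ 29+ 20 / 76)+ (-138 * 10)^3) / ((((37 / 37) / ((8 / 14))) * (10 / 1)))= -99866743932 / 665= -150175554.78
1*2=2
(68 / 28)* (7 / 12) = 17 / 12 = 1.42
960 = 960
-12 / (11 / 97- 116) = 388 / 3747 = 0.10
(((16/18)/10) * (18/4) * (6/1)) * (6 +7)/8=39/10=3.90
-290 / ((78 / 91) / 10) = -3383.33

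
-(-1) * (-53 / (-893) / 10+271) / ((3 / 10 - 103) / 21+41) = 50821743 / 6771619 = 7.51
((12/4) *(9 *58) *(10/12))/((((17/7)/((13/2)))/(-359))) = -42633045/34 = -1253913.09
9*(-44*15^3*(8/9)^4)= -22528000/27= -834370.37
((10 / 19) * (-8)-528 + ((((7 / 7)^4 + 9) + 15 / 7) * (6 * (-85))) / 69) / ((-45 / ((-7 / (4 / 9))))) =-951291 / 4370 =-217.69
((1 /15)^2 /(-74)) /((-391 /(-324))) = -18 /361675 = -0.00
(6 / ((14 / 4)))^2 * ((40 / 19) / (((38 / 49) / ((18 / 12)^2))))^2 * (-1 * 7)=-100018800 / 130321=-767.48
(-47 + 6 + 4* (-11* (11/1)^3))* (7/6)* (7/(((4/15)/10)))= -71791125/4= -17947781.25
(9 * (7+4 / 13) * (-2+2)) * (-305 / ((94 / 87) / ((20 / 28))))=0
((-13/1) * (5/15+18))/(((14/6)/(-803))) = 574145/7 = 82020.71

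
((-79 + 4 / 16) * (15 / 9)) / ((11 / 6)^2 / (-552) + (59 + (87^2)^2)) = -2608200 / 1138463302919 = -0.00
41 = 41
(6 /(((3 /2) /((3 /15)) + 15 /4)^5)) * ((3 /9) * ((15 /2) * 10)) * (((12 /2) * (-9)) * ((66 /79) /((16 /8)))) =-45056 /2399625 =-0.02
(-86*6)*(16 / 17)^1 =-8256 / 17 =-485.65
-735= -735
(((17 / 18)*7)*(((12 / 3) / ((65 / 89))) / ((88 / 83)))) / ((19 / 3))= 879053 / 163020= 5.39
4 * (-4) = -16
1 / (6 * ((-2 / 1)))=-1 / 12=-0.08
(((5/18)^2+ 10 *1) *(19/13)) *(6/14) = 62035/9828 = 6.31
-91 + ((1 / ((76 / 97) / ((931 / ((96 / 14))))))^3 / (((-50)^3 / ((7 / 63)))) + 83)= -100530639561511 / 7962624000000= -12.63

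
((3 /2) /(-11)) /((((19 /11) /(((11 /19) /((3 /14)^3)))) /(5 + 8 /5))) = -166012 /5415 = -30.66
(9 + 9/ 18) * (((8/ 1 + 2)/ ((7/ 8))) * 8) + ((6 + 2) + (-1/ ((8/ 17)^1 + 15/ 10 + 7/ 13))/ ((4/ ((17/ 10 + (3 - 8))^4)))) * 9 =129521541917/ 155260000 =834.22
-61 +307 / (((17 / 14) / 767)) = 3295529 / 17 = 193854.65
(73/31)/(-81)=-73/2511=-0.03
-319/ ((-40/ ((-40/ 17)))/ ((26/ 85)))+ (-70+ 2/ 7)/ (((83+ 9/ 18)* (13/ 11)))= -141557438/ 21959665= -6.45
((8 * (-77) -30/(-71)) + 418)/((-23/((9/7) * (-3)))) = -54108/1633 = -33.13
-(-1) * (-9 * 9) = -81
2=2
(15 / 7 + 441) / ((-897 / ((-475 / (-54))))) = -245575 / 56511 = -4.35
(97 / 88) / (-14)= -0.08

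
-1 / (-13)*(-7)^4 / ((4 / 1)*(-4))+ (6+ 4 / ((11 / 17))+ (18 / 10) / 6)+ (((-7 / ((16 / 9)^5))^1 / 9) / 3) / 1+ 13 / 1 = 10439228017 / 749731840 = 13.92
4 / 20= 1 / 5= 0.20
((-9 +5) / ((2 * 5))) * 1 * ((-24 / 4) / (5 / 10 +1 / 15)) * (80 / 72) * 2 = 160 / 17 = 9.41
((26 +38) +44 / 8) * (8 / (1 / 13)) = 7228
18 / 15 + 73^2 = 26651 / 5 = 5330.20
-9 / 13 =-0.69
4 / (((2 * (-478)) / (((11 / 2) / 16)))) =-11 / 7648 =-0.00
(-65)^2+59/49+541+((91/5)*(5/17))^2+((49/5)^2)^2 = 124081688211/8850625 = 14019.54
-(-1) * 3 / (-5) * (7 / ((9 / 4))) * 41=-1148 / 15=-76.53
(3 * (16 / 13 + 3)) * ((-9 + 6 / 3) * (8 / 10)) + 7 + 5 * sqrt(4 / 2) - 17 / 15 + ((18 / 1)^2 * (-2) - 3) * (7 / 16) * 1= -1092071 / 3120 + 5 * sqrt(2)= -342.95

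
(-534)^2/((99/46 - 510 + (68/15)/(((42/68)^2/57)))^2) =2933697731504400/295578170757769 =9.93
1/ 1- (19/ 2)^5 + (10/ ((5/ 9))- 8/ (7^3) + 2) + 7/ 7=-849060741/ 10976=-77356.12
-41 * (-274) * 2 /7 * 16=359488 /7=51355.43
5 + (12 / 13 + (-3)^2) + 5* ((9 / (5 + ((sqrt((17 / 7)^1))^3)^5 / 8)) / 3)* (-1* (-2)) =81103570026825360* sqrt(119) / 2854826953093906993 + 553243933223777070242 / 37112750390220790909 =15.22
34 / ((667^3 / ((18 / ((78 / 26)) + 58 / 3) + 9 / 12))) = 5321 / 1780445778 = 0.00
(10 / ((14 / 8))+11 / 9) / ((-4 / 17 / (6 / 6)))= -7429 / 252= -29.48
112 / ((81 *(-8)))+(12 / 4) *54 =13108 / 81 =161.83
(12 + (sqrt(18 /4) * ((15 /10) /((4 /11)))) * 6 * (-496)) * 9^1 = 108-165726 * sqrt(2) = -234263.96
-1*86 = -86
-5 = -5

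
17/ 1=17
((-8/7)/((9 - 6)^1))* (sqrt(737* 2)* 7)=-102.38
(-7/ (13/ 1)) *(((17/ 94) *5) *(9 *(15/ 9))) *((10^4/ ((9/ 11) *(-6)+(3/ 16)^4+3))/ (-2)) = -1072332800000/ 56023201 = -19140.87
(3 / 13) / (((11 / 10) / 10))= 300 / 143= 2.10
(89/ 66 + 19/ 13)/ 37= 2411/ 31746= 0.08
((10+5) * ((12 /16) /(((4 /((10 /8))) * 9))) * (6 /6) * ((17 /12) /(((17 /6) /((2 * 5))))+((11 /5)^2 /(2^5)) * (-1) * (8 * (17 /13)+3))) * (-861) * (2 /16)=-26540325 /212992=-124.61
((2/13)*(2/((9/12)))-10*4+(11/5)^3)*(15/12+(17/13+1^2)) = -5220367/50700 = -102.97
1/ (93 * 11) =1/ 1023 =0.00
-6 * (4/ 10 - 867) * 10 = 51996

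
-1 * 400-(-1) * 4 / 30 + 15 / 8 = -47759 / 120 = -397.99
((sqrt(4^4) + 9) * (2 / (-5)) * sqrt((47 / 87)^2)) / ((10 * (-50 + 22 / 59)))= 2773 / 254736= 0.01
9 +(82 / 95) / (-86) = 36724 / 4085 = 8.99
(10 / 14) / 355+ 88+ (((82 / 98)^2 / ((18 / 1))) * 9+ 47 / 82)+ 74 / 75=47131673639 / 524198325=89.91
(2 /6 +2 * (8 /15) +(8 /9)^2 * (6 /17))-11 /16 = 36403 /36720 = 0.99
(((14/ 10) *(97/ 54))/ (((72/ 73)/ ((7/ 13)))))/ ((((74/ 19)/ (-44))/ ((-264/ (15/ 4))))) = 3190726924/ 2922075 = 1091.94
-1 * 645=-645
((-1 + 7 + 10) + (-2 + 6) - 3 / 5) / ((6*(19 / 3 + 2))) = 97 / 250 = 0.39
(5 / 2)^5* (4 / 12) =3125 / 96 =32.55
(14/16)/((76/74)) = 259/304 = 0.85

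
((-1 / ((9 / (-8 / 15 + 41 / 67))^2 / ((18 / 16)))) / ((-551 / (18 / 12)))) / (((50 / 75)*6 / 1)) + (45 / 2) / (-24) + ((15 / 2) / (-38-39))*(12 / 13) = -109891178364259 / 106959417364800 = -1.03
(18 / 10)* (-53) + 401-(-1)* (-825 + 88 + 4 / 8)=-430.90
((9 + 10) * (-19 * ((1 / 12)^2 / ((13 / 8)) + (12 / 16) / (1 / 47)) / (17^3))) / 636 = -5956139 / 1462344624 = -0.00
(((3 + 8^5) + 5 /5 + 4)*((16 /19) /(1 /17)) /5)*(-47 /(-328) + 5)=482661.31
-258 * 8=-2064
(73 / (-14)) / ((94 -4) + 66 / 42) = -73 / 1282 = -0.06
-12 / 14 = -6 / 7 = -0.86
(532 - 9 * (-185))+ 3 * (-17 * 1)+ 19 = 2165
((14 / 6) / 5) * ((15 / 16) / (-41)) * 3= -21 / 656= -0.03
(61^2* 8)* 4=119072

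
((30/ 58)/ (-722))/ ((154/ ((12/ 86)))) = -45/ 69325718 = -0.00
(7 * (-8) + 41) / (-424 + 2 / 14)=35 / 989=0.04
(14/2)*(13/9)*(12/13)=28/3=9.33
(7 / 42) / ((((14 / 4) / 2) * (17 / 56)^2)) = 896 / 867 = 1.03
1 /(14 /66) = 33 /7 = 4.71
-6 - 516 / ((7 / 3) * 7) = -1842 / 49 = -37.59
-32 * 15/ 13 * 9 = -4320/ 13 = -332.31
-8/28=-2/7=-0.29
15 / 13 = 1.15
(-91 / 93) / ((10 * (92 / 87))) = -2639 / 28520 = -0.09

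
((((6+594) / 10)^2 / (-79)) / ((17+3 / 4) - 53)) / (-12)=-400 / 3713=-0.11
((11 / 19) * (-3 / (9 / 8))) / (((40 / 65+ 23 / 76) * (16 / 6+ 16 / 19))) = -10868 / 22675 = -0.48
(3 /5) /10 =3 /50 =0.06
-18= -18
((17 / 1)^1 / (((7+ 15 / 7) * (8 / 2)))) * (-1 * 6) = -357 / 128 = -2.79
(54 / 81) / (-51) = -2 / 153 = -0.01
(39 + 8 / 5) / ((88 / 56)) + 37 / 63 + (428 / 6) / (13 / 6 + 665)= 367989694 / 13870395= 26.53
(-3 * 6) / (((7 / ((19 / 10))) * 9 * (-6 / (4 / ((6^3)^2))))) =19 / 2449440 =0.00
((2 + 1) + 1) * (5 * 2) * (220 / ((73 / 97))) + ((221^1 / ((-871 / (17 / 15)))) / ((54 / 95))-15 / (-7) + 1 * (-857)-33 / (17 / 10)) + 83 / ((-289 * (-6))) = 8670468260998 / 801453933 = 10818.42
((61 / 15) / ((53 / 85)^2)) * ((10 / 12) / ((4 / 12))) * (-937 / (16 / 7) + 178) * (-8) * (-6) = -1635530475 / 5618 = -291123.26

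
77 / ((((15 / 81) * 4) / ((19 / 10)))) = 39501 / 200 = 197.50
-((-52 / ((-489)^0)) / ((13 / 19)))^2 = -5776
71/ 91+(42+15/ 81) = 105566/ 2457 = 42.97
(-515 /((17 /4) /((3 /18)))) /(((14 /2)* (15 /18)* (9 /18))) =-824 /119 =-6.92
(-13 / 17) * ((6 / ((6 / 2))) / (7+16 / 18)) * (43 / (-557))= 0.01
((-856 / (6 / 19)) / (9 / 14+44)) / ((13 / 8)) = -910784 / 24375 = -37.37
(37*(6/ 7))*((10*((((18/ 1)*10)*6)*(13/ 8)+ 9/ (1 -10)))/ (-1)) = -3893880/ 7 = -556268.57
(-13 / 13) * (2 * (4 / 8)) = -1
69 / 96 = 23 / 32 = 0.72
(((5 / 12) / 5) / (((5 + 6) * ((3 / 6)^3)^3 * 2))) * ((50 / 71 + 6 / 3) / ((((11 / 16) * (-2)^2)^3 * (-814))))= -131072 / 423080977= -0.00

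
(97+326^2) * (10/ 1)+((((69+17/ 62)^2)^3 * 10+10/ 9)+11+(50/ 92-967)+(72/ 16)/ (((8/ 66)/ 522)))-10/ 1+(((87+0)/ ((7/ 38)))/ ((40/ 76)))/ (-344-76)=7958951766135470850099059491/ 7201559869106400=1105170533994.75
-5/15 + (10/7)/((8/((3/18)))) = -17/56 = -0.30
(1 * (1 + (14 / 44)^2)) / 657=533 / 317988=0.00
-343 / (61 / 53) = -18179 / 61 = -298.02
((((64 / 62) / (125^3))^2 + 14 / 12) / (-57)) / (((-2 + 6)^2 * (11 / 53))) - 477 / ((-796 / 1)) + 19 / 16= 78187521472930843402357 / 43911201049804687500000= 1.78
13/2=6.50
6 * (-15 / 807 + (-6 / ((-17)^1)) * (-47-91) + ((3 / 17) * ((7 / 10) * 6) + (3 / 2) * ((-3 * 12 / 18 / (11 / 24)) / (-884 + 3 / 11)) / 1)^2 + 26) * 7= -170966599015682148 / 183658916429525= -930.89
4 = 4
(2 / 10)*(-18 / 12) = -3 / 10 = -0.30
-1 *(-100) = 100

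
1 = 1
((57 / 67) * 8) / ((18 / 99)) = 2508 / 67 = 37.43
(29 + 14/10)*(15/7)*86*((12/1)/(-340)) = -117648/595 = -197.73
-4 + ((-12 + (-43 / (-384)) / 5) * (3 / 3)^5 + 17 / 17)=-28757 / 1920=-14.98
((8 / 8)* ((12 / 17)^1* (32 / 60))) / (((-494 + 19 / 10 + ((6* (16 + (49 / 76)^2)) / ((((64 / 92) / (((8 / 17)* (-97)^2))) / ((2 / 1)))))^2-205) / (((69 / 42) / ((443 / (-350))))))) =-2608922163200 / 8393271454217932938150511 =-0.00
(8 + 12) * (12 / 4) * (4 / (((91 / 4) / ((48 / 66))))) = 7.67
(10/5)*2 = 4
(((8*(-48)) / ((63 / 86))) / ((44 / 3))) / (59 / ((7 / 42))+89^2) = -2752 / 637175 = -0.00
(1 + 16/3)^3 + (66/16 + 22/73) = 4075451/15768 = 258.46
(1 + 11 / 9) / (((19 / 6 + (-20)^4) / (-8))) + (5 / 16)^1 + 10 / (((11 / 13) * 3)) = 718395445 / 168963344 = 4.25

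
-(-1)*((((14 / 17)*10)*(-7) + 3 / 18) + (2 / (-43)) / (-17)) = -252097 / 4386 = -57.48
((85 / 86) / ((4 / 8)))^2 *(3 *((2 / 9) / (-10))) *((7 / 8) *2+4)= -33235 / 22188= -1.50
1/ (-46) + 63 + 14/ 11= 32511/ 506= 64.25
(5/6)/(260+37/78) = 65/20317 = 0.00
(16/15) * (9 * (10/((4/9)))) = 216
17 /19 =0.89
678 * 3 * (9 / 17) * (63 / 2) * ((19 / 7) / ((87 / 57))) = 29738097 / 493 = 60320.68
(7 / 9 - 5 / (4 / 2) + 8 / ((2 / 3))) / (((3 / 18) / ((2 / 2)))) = 185 / 3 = 61.67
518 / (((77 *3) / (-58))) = -4292 / 33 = -130.06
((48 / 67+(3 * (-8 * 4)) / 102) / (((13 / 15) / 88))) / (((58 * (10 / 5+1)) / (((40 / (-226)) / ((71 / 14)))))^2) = -2207744000 / 2404683432862269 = -0.00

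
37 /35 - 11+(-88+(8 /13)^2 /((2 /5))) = -573732 /5915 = -97.00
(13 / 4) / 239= 13 / 956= 0.01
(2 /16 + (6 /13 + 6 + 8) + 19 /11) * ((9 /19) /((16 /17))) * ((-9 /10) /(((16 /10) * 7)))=-25698951 /38950912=-0.66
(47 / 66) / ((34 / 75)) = 1175 / 748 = 1.57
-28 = -28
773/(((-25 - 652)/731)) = -565063/677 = -834.66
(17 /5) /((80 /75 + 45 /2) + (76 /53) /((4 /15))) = 5406 /46021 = 0.12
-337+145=-192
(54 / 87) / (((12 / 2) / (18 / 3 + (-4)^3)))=-6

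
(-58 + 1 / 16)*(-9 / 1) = 521.44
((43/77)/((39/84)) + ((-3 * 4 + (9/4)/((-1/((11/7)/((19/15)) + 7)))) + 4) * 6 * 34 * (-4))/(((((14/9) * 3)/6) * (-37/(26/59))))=-7414767288/22356103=-331.67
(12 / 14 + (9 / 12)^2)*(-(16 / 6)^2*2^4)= -3392 / 21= -161.52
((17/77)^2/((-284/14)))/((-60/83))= 23987/7216440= 0.00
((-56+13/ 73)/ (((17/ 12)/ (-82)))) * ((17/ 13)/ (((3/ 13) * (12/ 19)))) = 6348850/ 219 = 28990.18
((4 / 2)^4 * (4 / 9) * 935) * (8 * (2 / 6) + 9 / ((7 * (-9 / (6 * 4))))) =-957440 / 189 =-5065.82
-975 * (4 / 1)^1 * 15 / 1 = -58500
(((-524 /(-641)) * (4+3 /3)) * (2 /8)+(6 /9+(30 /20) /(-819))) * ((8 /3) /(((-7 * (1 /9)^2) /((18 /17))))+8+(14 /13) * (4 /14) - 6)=-4621560477 /90238057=-51.22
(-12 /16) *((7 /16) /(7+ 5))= -7 /256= -0.03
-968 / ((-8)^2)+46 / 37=-13.88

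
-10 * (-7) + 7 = 77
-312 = -312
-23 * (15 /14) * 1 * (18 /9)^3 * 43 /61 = -59340 /427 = -138.97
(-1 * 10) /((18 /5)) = -25 /9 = -2.78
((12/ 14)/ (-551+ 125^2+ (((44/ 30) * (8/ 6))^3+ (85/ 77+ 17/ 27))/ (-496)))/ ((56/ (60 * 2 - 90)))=2796626250/ 91807036242523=0.00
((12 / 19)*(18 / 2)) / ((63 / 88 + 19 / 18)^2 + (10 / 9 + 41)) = 67744512 / 539280667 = 0.13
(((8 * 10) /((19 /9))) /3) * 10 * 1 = 2400 /19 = 126.32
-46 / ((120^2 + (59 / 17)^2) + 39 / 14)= -186116 / 58322405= -0.00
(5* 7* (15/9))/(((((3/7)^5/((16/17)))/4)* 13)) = 188238400/161109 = 1168.39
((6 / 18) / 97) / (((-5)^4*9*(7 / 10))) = 0.00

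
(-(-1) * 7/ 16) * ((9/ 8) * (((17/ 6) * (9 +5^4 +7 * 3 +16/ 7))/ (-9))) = -78217/ 768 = -101.85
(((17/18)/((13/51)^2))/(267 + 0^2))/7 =4913/631722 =0.01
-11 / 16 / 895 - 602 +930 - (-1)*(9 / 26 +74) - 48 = 65964937 / 186160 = 354.35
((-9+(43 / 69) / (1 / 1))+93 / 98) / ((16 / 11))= -552497 / 108192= -5.11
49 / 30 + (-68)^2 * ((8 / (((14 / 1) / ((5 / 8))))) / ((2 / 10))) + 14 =1737283 / 210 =8272.78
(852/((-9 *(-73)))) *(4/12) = 284/657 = 0.43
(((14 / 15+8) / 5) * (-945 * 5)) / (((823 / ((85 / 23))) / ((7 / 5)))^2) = -119547162 / 358307041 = -0.33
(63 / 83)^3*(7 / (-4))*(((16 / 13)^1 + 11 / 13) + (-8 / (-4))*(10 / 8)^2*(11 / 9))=-1073340639 / 237863392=-4.51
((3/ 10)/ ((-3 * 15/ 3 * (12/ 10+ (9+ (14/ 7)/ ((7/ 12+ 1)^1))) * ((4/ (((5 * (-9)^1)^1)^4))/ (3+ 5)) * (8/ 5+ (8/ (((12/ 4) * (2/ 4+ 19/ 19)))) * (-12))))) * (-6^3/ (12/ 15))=-3506034375/ 17908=-195780.34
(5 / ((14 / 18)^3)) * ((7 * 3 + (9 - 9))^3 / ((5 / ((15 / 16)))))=295245 / 16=18452.81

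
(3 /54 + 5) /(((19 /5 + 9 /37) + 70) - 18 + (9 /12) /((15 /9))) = 6734 /75249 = 0.09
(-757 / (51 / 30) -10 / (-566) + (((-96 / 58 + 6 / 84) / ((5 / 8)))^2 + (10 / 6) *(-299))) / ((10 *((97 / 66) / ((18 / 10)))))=-1379592814181472 / 12019300251875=-114.78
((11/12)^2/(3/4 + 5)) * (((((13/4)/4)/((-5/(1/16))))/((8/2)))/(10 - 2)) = -1573/33914880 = -0.00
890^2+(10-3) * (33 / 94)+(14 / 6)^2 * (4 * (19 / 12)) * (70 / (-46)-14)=15402315451 / 19458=791567.24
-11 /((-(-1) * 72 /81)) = -12.38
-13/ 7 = -1.86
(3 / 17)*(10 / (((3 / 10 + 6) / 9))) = 300 / 119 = 2.52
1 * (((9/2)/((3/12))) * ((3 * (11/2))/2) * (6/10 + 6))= 9801/10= 980.10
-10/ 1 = -10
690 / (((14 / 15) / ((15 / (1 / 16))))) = 1242000 / 7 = 177428.57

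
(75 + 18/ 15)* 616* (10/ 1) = 469392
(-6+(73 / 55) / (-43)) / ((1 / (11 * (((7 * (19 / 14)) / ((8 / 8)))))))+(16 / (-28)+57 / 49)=-13266383 / 21070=-629.63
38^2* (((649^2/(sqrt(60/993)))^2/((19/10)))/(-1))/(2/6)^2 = -20083198788358002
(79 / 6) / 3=79 / 18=4.39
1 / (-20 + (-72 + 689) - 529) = 1 / 68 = 0.01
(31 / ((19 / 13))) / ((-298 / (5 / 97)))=-2015 / 549214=-0.00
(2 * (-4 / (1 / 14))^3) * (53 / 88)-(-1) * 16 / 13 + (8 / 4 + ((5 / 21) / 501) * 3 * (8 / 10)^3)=-2652115609798 / 12537525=-211534.22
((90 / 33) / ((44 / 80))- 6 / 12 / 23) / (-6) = -27479 / 33396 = -0.82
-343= -343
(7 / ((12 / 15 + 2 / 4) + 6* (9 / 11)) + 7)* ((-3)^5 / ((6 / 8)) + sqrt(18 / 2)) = -2608.89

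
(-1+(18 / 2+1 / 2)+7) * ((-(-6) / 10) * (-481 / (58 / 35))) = -313131 / 116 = -2699.41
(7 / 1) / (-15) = -7 / 15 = -0.47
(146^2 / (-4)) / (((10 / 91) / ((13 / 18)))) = -6304207 / 180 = -35023.37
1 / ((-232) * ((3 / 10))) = -5 / 348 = -0.01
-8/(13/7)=-56/13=-4.31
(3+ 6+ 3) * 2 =24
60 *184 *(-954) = -10532160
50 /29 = 1.72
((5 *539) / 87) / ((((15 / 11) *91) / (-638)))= -18634 / 117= -159.26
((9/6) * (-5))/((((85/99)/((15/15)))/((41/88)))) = -1107/272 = -4.07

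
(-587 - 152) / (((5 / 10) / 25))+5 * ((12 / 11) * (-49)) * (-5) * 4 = -347650 / 11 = -31604.55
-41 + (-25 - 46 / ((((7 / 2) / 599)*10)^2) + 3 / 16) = -265367461 / 19600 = -13539.16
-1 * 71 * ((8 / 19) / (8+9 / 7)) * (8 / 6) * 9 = -47712 / 1235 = -38.63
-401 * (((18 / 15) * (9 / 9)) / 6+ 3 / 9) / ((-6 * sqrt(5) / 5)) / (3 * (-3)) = -1604 * sqrt(5) / 405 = -8.86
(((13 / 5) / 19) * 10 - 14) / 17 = -240 / 323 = -0.74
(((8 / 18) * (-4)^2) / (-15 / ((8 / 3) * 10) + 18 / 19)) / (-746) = -9728 / 392769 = -0.02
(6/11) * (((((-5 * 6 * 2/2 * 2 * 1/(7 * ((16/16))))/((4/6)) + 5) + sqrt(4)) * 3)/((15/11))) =-246/35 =-7.03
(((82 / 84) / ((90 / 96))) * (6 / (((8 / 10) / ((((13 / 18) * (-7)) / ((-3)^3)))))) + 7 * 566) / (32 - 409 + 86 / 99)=-31783004 / 3016197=-10.54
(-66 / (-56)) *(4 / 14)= 33 / 98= 0.34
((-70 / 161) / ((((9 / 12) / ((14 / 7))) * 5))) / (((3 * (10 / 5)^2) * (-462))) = 2 / 47817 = 0.00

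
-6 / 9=-2 / 3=-0.67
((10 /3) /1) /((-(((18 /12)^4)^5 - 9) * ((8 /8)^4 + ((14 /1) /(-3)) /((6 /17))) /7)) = 7340032 /12750273129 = 0.00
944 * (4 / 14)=1888 / 7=269.71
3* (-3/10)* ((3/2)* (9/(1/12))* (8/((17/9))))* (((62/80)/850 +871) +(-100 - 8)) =-170205665391/361250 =-471157.55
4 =4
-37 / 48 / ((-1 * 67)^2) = -37 / 215472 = -0.00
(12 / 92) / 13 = 3 / 299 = 0.01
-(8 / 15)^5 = -32768 / 759375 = -0.04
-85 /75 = -1.13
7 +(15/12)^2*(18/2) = 337/16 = 21.06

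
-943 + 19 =-924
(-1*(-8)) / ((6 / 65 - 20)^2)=8450 / 418609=0.02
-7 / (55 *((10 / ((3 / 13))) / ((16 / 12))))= -14 / 3575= -0.00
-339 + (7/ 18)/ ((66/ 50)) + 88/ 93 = -6219497/ 18414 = -337.76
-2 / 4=-1 / 2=-0.50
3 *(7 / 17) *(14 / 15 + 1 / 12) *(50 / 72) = 2135 / 2448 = 0.87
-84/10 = -42/5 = -8.40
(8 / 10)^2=16 / 25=0.64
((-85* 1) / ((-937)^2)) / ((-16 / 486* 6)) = 6885 / 14047504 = 0.00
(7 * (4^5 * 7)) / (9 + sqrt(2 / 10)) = 564480 / 101- 12544 * sqrt(5) / 101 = 5311.20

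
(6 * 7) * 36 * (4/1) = 6048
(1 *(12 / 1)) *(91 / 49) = 156 / 7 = 22.29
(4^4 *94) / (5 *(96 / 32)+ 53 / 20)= 481280 / 353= 1363.40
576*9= 5184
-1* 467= -467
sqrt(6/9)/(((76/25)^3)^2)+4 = 244140625 * sqrt(6)/578099785728+4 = 4.00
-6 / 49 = -0.12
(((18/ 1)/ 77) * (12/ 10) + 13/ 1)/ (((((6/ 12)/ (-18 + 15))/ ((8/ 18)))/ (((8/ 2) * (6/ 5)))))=-327232/ 1925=-169.99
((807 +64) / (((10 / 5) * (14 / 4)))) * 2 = 1742 / 7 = 248.86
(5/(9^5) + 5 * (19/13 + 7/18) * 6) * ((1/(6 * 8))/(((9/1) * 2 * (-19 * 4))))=-332920/393797781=-0.00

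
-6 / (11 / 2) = -1.09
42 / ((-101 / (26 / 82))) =-546 / 4141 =-0.13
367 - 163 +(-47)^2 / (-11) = 35 / 11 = 3.18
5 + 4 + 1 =10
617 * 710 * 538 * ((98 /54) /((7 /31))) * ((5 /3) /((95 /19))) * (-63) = -358000441540 /9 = -39777826837.78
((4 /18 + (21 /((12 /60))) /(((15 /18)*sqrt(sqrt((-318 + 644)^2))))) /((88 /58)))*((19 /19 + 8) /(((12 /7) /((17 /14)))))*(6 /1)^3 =4437 /22 + 2515779*sqrt(326) /7172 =6535.14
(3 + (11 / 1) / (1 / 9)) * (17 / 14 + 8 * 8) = 46563 / 7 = 6651.86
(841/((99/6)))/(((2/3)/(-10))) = -8410/11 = -764.55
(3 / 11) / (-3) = -1 / 11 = -0.09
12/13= 0.92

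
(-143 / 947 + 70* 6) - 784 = -344851 / 947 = -364.15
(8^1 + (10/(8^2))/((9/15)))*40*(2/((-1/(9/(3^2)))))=-3965/6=-660.83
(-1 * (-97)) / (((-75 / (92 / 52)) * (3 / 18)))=-4462 / 325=-13.73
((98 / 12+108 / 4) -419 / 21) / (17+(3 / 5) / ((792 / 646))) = 70290 / 80801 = 0.87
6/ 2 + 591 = 594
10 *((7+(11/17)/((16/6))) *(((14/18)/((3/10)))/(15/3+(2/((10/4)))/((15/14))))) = 4309375/131886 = 32.67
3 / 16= 0.19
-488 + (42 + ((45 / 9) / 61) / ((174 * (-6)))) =-446.00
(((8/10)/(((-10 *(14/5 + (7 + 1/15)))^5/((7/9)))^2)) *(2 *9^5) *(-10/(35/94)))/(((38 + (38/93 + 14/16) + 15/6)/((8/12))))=-62719072497/223922599471692302610595840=-0.00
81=81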